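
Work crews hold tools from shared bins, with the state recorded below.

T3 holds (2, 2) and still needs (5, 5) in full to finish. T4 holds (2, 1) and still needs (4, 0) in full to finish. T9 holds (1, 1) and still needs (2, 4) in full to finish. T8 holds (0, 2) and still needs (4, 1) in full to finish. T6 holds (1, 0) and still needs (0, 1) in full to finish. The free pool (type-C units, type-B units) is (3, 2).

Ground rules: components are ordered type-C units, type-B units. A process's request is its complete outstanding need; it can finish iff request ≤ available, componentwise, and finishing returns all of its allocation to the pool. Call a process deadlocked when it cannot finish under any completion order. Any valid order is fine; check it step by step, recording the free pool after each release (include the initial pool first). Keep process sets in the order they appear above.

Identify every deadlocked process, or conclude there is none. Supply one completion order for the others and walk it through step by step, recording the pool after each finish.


The deadlocked set is empty.
Key observation: T6 leads a chain of completions in which each release enables another process.
A valid finishing order for the others: T6, T8, T4, T3, T9. Step-by-step check:
  pool = (3, 2)
  T6: need (0, 1) fits (3, 2); releases (1, 0), pool now (4, 2)
  T8: need (4, 1) fits (4, 2); releases (0, 2), pool now (4, 4)
  T4: need (4, 0) fits (4, 4); releases (2, 1), pool now (6, 5)
  T3: need (5, 5) fits (6, 5); releases (2, 2), pool now (8, 7)
  T9: need (2, 4) fits (8, 7); releases (1, 1), pool now (9, 8)


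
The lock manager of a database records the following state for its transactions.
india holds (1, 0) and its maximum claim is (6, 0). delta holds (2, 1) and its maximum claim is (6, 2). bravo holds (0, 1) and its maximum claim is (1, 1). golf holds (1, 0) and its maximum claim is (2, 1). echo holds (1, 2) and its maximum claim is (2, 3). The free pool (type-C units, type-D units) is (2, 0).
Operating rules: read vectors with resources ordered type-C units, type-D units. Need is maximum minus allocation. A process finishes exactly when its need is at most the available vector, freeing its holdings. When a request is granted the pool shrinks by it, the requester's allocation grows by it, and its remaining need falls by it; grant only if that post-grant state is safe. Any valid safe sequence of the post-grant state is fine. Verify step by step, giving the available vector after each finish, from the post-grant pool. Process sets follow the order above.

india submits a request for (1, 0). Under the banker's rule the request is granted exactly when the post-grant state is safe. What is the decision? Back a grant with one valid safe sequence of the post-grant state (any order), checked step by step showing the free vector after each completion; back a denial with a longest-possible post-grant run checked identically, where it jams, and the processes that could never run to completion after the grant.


DENY. Granting would leave the state unsafe.
Key observation: no order helps: past bravo, golf, echo, the free pool tops out at (3, 3), below what each blocked process needs in type-C units.
On the post-grant state, bravo, golf, echo is a maximal run — nothing extends it. Walking it through:
  pool = (1, 0)
  bravo needs (1, 0) <= (1, 0) -> finishes; pool += (0, 1) = (1, 1)
  golf needs (1, 1) <= (1, 1) -> finishes; pool += (1, 0) = (2, 1)
  echo needs (1, 1) <= (2, 1) -> finishes; pool += (1, 2) = (3, 3)
  india cannot run: need (4, 0) vs free (3, 3) (insufficient type-C units)
  delta cannot run: need (4, 1) vs free (3, 3) (insufficient type-C units)
Processes that could never finish after the grant: india and delta.


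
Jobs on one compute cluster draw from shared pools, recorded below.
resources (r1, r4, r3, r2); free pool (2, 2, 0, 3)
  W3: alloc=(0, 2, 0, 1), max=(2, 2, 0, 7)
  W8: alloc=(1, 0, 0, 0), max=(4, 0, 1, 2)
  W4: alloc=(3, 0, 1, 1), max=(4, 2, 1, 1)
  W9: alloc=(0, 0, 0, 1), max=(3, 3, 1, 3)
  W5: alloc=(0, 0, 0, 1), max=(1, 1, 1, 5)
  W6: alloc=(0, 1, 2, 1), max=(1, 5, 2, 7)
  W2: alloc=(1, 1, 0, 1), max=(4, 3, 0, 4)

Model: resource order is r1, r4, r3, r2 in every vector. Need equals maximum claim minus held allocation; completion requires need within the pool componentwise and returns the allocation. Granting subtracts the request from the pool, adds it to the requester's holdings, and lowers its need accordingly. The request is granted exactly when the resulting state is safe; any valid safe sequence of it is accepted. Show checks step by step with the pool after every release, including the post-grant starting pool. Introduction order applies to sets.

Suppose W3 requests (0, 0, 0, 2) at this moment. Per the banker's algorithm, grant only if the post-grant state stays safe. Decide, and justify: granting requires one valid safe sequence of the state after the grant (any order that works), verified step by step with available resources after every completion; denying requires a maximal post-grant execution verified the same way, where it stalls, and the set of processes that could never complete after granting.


DENY: after the grant no complete ordering would exist.
Key observation: after W4, W8 the pool peaks at (6, 2, 1, 2), and each blocked process is short somewhere: W3 on r2; W9 on r4; W5 on r2; W6 on r4, r2; W2 on r2.
On the post-grant state, W4, W8 is a maximal run — nothing extends it. Step-by-step check:
  pool = (2, 2, 0, 1)
  W4: need (1, 2, 0, 0) fits (2, 2, 0, 1); releases (3, 0, 1, 1), pool now (5, 2, 1, 2)
  W8: need (3, 0, 1, 2) fits (5, 2, 1, 2); releases (1, 0, 0, 0), pool now (6, 2, 1, 2)
  W3 cannot run: need (2, 0, 0, 4) vs free (6, 2, 1, 2) (insufficient r2)
  W9 cannot run: need (3, 3, 1, 2) vs free (6, 2, 1, 2) (insufficient r4)
  W5 cannot run: need (1, 1, 1, 4) vs free (6, 2, 1, 2) (insufficient r2)
  W6 cannot run: need (1, 4, 0, 6) vs free (6, 2, 1, 2) (insufficient r4 and r2)
  W2 cannot run: need (3, 2, 0, 3) vs free (6, 2, 1, 2) (insufficient r2)
Processes that could never finish after the grant: W3, W9, W5, W6 and W2.


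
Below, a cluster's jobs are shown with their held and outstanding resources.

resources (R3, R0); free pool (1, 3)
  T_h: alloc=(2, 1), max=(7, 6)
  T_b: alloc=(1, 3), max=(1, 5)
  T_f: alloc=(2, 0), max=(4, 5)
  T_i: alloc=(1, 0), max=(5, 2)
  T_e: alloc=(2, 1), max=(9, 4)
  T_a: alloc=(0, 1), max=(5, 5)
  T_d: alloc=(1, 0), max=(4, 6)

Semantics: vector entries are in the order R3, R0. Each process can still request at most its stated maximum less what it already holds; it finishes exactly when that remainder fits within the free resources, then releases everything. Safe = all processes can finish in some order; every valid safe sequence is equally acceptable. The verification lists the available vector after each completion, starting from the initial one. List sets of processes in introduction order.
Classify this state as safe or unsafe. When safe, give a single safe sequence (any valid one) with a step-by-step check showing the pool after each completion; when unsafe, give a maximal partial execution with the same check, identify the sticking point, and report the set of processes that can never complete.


The state is SAFE; one workable sequence: T_b, T_f, T_i, T_h, T_a, T_e, T_d.
Key observation: at T_f the run first touches a limit — (2, 5) against (2, 6), exact on a resource it actually requests.
Step-by-step check:
  pool = (1, 3)
  T_b: need (0, 2) fits (1, 3); releases (1, 3), pool now (2, 6)
  T_f: need (2, 5) fits (2, 6); releases (2, 0), pool now (4, 6)
  T_i: need (4, 2) fits (4, 6); releases (1, 0), pool now (5, 6)
  T_h: need (5, 5) fits (5, 6); releases (2, 1), pool now (7, 7)
  T_a: need (5, 4) fits (7, 7); releases (0, 1), pool now (7, 8)
  T_e: need (7, 3) fits (7, 8); releases (2, 1), pool now (9, 9)
  T_d: need (3, 6) fits (9, 9); releases (1, 0), pool now (10, 9)


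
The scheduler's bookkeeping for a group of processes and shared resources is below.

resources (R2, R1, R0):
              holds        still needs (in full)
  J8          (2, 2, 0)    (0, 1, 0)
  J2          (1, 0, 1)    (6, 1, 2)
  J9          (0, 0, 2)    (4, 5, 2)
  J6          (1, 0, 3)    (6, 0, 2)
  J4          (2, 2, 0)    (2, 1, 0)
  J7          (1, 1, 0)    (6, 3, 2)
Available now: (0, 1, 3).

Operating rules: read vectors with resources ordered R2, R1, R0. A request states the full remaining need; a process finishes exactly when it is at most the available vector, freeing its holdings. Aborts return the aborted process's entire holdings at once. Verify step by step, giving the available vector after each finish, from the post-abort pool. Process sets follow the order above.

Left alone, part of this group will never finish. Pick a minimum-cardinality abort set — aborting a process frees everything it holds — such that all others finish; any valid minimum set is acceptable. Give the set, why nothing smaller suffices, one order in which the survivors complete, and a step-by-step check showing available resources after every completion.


Minimum abort set: J6 and J7.
Key observation: J2 could never have finished before the abort; with (2, 1, 3) returned by J6 and J7, it fits at step 3.
Minimality, checking each single-abort alternative: J8 alone leaves J2 blocked (short on R2); J2 alone leaves J6 blocked (short on R2); J9 alone leaves J2 blocked (short on R2); J6 alone leaves J2 blocked (short on R2); J4 alone leaves J2 blocked (short on R2); J7 alone leaves J2 blocked (short on R2).
Survivors finish in the order: J8, J4, J2, J9. Walking it through (pool after the aborts first):
  pool = (2, 2, 6)
  J8: need (0, 1, 0) fits (2, 2, 6); releases (2, 2, 0), pool now (4, 4, 6)
  J4: need (2, 1, 0) fits (4, 4, 6); releases (2, 2, 0), pool now (6, 6, 6)
  J2: need (6, 1, 2) fits (6, 6, 6); releases (1, 0, 1), pool now (7, 6, 7)
  J9: need (4, 5, 2) fits (7, 6, 7); releases (0, 0, 2), pool now (7, 6, 9)


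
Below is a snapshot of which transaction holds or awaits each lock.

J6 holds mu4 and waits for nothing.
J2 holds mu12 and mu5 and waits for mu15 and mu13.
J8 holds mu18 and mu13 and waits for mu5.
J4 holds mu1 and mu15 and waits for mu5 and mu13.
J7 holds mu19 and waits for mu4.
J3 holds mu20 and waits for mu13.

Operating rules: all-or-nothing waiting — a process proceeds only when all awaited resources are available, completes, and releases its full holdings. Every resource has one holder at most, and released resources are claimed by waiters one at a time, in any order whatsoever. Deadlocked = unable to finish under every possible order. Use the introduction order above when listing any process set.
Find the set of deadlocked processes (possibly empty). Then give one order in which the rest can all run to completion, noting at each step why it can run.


Deadlocked: J2, J8, J4 and J3.
Key observation: the waits loop around J2 -> J8 -> J2 with no way out; J4 is caught in further circular waits and J3 waits into the deadlock from upstream.
A valid finishing order for the others: J6, J7.
Check, step by step:
  J6: no waits; runs immediately, freeing mu4
  J7: everything it awaited (mu4) is free; runs, freeing mu19


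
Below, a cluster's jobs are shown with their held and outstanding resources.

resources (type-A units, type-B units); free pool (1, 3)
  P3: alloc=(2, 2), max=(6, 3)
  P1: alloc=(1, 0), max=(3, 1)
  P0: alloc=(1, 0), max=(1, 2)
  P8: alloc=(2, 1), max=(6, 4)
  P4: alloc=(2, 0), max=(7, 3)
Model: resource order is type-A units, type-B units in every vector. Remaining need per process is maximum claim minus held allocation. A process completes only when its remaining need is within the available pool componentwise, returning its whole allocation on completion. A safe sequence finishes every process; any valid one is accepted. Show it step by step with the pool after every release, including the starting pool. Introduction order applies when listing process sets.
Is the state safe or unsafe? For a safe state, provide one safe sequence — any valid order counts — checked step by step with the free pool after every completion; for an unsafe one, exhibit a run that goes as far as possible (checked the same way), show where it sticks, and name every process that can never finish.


UNSAFE — no complete ordering exists.
Key observation: once P0, P1 finish, the pool peaks at (3, 3) — and every remaining process still needs more type-A units than that.
Going as far as possible: P0, P1; after that, nothing fits. Step-by-step check:
  pool = (1, 3)
  run P0 (needs (0, 2), free (1, 3)); after release of (1, 0) the pool is (2, 3)
  run P1 (needs (2, 1), free (2, 3)); after release of (1, 0) the pool is (3, 3)
  blocked: P3 wants (4, 1), pool (3, 3) — not enough type-A units
  blocked: P8 wants (4, 3), pool (3, 3) — not enough type-A units
  blocked: P4 wants (5, 3), pool (3, 3) — not enough type-A units
Permanently blocked: P3, P8 and P4.


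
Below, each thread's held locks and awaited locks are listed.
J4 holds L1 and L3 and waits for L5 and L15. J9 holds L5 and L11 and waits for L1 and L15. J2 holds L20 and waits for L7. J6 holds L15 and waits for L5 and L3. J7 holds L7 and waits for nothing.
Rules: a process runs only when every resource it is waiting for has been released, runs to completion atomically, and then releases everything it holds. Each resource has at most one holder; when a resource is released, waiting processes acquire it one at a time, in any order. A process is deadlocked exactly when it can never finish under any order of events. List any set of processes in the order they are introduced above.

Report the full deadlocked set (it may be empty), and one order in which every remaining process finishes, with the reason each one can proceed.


Deadlocked: J4, J9 and J6.
Key observation: the wait chain closes on itself along J4 -> J9 -> J4; J6 is caught in further circular waits.
The rest can finish in the order J7, J2.
Verifying each step:
  J7 waits on nothing -> runs at once and releases L7
  run J2 (all its waits — L7 — are resolved); releases L20


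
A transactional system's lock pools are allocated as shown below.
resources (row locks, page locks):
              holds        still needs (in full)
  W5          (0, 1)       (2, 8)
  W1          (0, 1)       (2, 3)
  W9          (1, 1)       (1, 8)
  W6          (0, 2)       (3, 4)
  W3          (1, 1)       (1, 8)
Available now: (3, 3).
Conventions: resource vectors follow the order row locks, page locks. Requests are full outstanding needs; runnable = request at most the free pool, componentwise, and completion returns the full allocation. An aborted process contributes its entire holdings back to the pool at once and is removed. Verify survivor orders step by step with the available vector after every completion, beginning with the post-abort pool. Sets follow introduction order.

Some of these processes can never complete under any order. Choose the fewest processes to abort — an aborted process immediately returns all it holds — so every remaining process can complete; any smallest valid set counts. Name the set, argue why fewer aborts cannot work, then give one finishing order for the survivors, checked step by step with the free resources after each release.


The answer: abort W5 and W3.
Key observation: aborting W5 and W3 returns (1, 2), and W9 — hopeless before — runs at step 3 with the returned capacity in the pool.
No one abort is enough; case by case: W5 alone leaves W9 blocked (short on page locks); W1 alone leaves W5 blocked (short on page locks); W9 alone leaves W5 blocked (short on page locks); W6 alone leaves W5 blocked (short on page locks); W3 alone leaves W5 blocked (short on page locks).
One survivor order: W6, W1, W9. Verifying each step (post-abort pool first):
  pool = (4, 5)
  run W6 (needs (3, 4), free (4, 5)); after release of (0, 2) the pool is (4, 7)
  run W1 (needs (2, 3), free (4, 7)); after release of (0, 1) the pool is (4, 8)
  run W9 (needs (1, 8), free (4, 8)); after release of (1, 1) the pool is (5, 9)


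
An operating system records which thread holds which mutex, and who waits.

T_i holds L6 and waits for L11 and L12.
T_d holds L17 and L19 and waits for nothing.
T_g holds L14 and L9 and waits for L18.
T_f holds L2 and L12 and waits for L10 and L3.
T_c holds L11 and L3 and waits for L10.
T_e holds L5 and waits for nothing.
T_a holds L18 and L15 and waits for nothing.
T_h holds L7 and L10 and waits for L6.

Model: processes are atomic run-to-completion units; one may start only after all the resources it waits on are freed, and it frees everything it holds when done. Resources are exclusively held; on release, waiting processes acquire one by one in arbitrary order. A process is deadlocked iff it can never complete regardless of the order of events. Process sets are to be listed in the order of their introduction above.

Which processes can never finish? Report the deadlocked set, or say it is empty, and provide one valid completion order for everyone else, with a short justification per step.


The deadlocked set is T_i, T_f, T_c and T_h.
Key observation: the loop T_i -> T_f -> T_c -> T_h -> T_i blocks itself forever; no other process is dragged down with it.
The rest can finish in the order T_d, T_e, T_a, T_g.
Check, step by step:
  T_d waits on nothing -> runs at once and releases L17 and L19
  T_e waits on nothing -> runs at once and releases L5
  T_a waits on nothing -> runs at once and releases L18 and L15
  T_g waits on L18 — all released -> runs and releases L14 and L9


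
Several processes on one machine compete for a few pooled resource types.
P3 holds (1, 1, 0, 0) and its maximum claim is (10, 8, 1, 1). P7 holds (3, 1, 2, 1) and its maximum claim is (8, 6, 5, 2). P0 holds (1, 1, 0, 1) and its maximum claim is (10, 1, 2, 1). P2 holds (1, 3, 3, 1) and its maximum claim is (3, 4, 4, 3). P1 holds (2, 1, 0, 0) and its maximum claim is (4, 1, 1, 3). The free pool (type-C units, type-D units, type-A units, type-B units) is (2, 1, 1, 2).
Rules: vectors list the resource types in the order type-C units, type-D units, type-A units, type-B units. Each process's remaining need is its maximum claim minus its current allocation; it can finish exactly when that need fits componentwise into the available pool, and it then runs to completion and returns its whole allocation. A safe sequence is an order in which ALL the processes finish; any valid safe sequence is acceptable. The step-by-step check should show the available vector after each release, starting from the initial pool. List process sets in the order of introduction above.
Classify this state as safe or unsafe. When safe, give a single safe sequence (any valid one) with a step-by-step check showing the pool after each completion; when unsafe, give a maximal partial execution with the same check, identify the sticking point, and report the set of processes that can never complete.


UNSAFE — no complete ordering exists.
Key observation: no order helps: past P2, P1, P7, the free pool tops out at (8, 6, 6, 4), below what each blocked process needs in type-C units.
Going as far as possible: P2, P1, P7; after that, nothing fits. Step-by-step check:
  pool = (2, 1, 1, 2)
  run P2 (needs (2, 1, 1, 2), free (2, 1, 1, 2)); after release of (1, 3, 3, 1) the pool is (3, 4, 4, 3)
  run P1 (needs (2, 0, 1, 3), free (3, 4, 4, 3)); after release of (2, 1, 0, 0) the pool is (5, 5, 4, 3)
  run P7 (needs (5, 5, 3, 1), free (5, 5, 4, 3)); after release of (3, 1, 2, 1) the pool is (8, 6, 6, 4)
  P3 still needs (9, 7, 1, 1) but only (8, 6, 6, 4) is free — short on type-C units and type-D units
  P0 still needs (9, 0, 2, 0) but only (8, 6, 6, 4) is free — short on type-C units
Never able to finish: P3 and P0.


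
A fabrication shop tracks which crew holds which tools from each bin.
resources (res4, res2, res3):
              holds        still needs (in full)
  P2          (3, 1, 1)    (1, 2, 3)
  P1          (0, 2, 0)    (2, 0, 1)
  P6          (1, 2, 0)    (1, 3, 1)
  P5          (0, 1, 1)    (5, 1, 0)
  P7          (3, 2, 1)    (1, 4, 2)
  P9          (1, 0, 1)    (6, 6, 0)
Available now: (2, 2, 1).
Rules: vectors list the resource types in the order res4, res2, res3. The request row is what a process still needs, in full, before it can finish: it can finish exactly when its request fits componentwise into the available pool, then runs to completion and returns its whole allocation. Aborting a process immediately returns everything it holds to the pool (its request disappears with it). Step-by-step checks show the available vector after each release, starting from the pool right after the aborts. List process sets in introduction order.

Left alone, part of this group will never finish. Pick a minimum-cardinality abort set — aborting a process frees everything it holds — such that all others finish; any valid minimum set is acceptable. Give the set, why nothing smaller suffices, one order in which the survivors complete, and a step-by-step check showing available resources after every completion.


Abort P5.
Key observation: P7 had no path to completion before; after the abort of P5 ((0, 1, 1) returned), step 2 is where it fits.
No smaller set exists: with zero aborts the deadlock remains.
The survivors complete as P6, P7, P2, P1, P9. Check, step by step (starting from the post-abort pool):
  pool = (2, 3, 2)
  run P6 (needs (1, 3, 1), free (2, 3, 2)); after release of (1, 2, 0) the pool is (3, 5, 2)
  run P7 (needs (1, 4, 2), free (3, 5, 2)); after release of (3, 2, 1) the pool is (6, 7, 3)
  run P2 (needs (1, 2, 3), free (6, 7, 3)); after release of (3, 1, 1) the pool is (9, 8, 4)
  run P1 (needs (2, 0, 1), free (9, 8, 4)); after release of (0, 2, 0) the pool is (9, 10, 4)
  run P9 (needs (6, 6, 0), free (9, 10, 4)); after release of (1, 0, 1) the pool is (10, 10, 5)


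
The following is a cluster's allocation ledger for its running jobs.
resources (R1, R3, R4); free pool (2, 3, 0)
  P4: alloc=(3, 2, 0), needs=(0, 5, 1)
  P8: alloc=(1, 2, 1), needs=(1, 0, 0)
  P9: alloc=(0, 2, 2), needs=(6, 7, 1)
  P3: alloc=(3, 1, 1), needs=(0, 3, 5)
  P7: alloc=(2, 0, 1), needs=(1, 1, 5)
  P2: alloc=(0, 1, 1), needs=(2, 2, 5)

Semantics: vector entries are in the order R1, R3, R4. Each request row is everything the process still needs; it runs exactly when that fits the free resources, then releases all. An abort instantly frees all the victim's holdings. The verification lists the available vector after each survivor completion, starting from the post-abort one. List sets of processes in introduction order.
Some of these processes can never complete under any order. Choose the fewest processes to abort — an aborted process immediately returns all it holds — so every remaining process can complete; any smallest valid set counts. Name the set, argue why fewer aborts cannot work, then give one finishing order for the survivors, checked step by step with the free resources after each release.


Minimum abort set: P7 and P2.
Key observation: the deadlocked P3 becomes finishable only because P7 and P2 released (2, 1, 2); it completes at step 4 below.
Why nothing smaller works — every single abort fails: P4 alone leaves P3 blocked (short on R4); P8 alone leaves P3 blocked (short on R4); P9 alone leaves P3 blocked (short on R4); P3 alone leaves P7 blocked (short on R4); P7 alone leaves P3 blocked (short on R4); P2 alone leaves P3 blocked (short on R4).
One survivor order: P8, P4, P9, P3. Step-by-step check (post-abort pool first):
  pool = (4, 4, 2)
  P8: need (1, 0, 0) fits (4, 4, 2); releases (1, 2, 1), pool now (5, 6, 3)
  P4: need (0, 5, 1) fits (5, 6, 3); releases (3, 2, 0), pool now (8, 8, 3)
  P9: need (6, 7, 1) fits (8, 8, 3); releases (0, 2, 2), pool now (8, 10, 5)
  P3: need (0, 3, 5) fits (8, 10, 5); releases (3, 1, 1), pool now (11, 11, 6)


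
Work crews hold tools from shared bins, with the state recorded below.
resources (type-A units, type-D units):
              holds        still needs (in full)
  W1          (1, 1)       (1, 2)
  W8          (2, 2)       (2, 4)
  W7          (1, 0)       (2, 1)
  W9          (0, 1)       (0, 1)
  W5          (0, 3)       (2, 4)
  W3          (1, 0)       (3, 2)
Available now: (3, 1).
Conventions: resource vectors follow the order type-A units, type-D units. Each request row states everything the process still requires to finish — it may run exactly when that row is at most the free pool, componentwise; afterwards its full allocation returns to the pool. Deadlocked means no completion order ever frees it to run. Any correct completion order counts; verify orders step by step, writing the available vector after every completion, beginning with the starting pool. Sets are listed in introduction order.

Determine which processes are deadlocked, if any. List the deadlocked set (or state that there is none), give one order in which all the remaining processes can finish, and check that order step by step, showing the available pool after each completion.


Deadlocked set: W8 and W5.
Key observation: once W9, W7, W3, W1 finish, the pool peaks at (6, 3) — and every remaining process still needs more type-D units than that.
A valid finishing order for the others: W9, W7, W3, W1. Step-by-step check:
  pool = (3, 1)
  W9: need (0, 1) fits (3, 1); releases (0, 1), pool now (3, 2)
  W7: need (2, 1) fits (3, 2); releases (1, 0), pool now (4, 2)
  W3: need (3, 2) fits (4, 2); releases (1, 0), pool now (5, 2)
  W1: need (1, 2) fits (5, 2); releases (1, 1), pool now (6, 3)
None of the blocked processes ever fits:
  W8 cannot run: need (2, 4) vs free (6, 3) (insufficient type-D units)
  W5 cannot run: need (2, 4) vs free (6, 3) (insufficient type-D units)


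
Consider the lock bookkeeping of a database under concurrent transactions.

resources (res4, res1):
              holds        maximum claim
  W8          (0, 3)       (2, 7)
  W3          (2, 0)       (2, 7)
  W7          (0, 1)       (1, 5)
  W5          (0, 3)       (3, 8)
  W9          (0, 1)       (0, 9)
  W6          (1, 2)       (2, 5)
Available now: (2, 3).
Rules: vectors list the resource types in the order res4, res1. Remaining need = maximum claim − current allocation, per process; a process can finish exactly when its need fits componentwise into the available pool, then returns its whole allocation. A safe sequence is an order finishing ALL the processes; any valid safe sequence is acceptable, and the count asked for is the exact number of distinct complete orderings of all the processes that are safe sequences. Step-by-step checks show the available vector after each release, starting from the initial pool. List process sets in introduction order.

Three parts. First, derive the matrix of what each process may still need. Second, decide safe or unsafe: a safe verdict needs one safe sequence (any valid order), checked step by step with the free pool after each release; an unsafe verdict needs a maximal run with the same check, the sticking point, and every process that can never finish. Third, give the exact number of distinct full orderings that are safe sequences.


(1) Outstanding need per process (order res4, res1):
  W8: (2, 4)
  W3: (0, 7)
  W7: (1, 4)
  W5: (3, 5)
  W9: (0, 8)
  W6: (1, 3)
(2) SAFE. One safe sequence: W6, W7, W5, W9, W8, W3.
Key observation: reading the order forward, W6 is the first process whose need (1, 3) meets the free pool (2, 3) exactly on a resource it requests.
Verifying each step:
  pool = (2, 3)
  W6: need (1, 3) fits (2, 3); releases (1, 2), pool now (3, 5)
  W7: need (1, 4) fits (3, 5); releases (0, 1), pool now (3, 6)
  W5: need (3, 5) fits (3, 6); releases (0, 3), pool now (3, 9)
  W9: need (0, 8) fits (3, 9); releases (0, 1), pool now (3, 10)
  W8: need (2, 4) fits (3, 10); releases (0, 3), pool now (3, 13)
  W3: need (0, 7) fits (3, 13); releases (2, 0), pool now (5, 13)
(3) Exactly 60 of the possible complete orderings are safe sequences.


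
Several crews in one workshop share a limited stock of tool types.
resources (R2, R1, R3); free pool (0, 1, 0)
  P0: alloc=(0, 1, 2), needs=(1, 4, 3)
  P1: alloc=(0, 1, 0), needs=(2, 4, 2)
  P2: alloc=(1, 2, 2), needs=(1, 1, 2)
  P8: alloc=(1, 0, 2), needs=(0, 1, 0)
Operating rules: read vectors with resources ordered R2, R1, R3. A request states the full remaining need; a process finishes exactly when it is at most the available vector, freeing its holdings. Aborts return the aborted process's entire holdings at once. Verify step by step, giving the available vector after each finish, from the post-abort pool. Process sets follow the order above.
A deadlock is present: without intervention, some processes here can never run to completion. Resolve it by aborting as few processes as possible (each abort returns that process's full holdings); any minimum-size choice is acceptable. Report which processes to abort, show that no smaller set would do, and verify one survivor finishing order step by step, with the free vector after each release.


Minimum abort set: P1.
Key observation: before aborting P1, P0 was permanently blocked — no order could ever run it; afterwards it completes at step 3.
Minimality: the empty abort set fails — the state is deadlocked as it stands.
The survivors complete as P8, P2, P0. Step-by-step check (starting from the post-abort pool):
  pool = (0, 2, 0)
  run P8 (needs (0, 1, 0), free (0, 2, 0)); after release of (1, 0, 2) the pool is (1, 2, 2)
  run P2 (needs (1, 1, 2), free (1, 2, 2)); after release of (1, 2, 2) the pool is (2, 4, 4)
  run P0 (needs (1, 4, 3), free (2, 4, 4)); after release of (0, 1, 2) the pool is (2, 5, 6)


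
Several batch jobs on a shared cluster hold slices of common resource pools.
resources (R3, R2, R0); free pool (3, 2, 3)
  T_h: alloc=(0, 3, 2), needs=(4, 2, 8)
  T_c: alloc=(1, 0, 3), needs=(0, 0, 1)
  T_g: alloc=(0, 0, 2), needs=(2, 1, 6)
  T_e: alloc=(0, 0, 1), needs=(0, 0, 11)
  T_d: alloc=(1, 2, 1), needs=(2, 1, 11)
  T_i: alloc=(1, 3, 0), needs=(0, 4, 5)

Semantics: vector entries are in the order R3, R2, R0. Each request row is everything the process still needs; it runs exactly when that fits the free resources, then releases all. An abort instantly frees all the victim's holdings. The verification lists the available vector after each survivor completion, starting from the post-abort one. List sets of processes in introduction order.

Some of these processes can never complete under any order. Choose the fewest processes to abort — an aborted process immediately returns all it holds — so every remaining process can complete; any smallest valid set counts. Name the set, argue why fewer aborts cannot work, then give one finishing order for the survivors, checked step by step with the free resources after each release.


Minimum abort set: T_d.
Key observation: T_e could never have finished before the abort; with (1, 2, 1) returned by T_d, it fits at step 5.
Why nothing smaller works: aborting no one leaves the state deadlocked as given.
The survivors complete as T_c, T_g, T_h, T_i, T_e. Check, step by step (starting from the post-abort pool):
  pool = (4, 4, 4)
  T_c: need (0, 0, 1) fits (4, 4, 4); releases (1, 0, 3), pool now (5, 4, 7)
  T_g: need (2, 1, 6) fits (5, 4, 7); releases (0, 0, 2), pool now (5, 4, 9)
  T_h: need (4, 2, 8) fits (5, 4, 9); releases (0, 3, 2), pool now (5, 7, 11)
  T_i: need (0, 4, 5) fits (5, 7, 11); releases (1, 3, 0), pool now (6, 10, 11)
  T_e: need (0, 0, 11) fits (6, 10, 11); releases (0, 0, 1), pool now (6, 10, 12)


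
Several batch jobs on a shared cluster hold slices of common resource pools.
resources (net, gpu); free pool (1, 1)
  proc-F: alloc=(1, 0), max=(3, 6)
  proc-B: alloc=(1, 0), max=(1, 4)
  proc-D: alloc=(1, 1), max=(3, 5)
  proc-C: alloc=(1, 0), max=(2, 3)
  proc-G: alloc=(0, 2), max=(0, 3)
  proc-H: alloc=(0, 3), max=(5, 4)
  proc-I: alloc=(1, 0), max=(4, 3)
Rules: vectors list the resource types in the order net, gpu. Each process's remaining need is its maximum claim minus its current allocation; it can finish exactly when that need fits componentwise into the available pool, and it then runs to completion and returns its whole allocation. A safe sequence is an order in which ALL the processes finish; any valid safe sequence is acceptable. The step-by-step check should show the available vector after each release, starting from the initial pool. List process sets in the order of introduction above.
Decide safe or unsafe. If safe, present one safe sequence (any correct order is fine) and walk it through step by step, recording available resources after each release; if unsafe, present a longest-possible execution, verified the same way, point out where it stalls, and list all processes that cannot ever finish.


UNSAFE.
Key observation: after proc-G, proc-C the pool peaks at (2, 3), and each blocked process is short somewhere: proc-F on gpu; proc-B on gpu; proc-D on gpu; proc-H on net; proc-I on net.
A maximal execution: proc-G, proc-C — then nothing else fits. Verifying each step:
  pool = (1, 1)
  run proc-G (needs (0, 1), free (1, 1)); after release of (0, 2) the pool is (1, 3)
  run proc-C (needs (1, 3), free (1, 3)); after release of (1, 0) the pool is (2, 3)
  blocked: proc-F wants (2, 6), pool (2, 3) — not enough gpu
  blocked: proc-B wants (0, 4), pool (2, 3) — not enough gpu
  blocked: proc-D wants (2, 4), pool (2, 3) — not enough gpu
  blocked: proc-H wants (5, 1), pool (2, 3) — not enough net
  blocked: proc-I wants (3, 3), pool (2, 3) — not enough net
Processes that can never finish: proc-F, proc-B, proc-D, proc-H and proc-I.


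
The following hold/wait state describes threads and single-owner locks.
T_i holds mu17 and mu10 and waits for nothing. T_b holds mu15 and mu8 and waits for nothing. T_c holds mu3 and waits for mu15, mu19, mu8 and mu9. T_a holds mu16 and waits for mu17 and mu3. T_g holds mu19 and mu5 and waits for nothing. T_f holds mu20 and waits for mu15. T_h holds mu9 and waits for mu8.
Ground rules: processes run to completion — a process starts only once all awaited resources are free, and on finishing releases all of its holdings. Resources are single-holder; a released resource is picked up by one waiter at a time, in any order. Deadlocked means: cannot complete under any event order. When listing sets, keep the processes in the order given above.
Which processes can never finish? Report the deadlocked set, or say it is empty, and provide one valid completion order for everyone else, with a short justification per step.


No process is deadlocked.
Key observation: the wait relation is loop-free; peeling off processes with no waits unwinds the whole state.
The rest can finish in the order T_i, T_b, T_g, T_h, T_c, T_a, T_f.
Check, step by step:
  run T_i (it waits on nothing); releases mu17 and mu10
  run T_b (it waits on nothing); releases mu15 and mu8
  run T_g (it waits on nothing); releases mu19 and mu5
  run T_h (all its waits — mu8 — are resolved); releases mu9
  run T_c (all its waits — mu15, mu19, mu8 and mu9 — are resolved); releases mu3
  run T_a (all its waits — mu17 and mu3 — are resolved); releases mu16
  run T_f (all its waits — mu15 — are resolved); releases mu20


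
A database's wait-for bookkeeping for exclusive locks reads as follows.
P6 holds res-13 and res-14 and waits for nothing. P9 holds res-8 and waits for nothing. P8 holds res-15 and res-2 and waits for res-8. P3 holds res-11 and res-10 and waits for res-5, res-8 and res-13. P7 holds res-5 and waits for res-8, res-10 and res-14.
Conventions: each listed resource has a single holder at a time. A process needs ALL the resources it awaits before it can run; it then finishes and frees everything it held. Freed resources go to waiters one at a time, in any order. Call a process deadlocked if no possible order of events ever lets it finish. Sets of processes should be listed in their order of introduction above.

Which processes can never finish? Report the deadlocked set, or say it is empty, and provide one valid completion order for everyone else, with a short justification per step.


Deadlocked: P3 and P7.
Key observation: the loop P3 -> P7 -> P3 blocks itself forever; no other process is dragged down with it.
The rest can finish in the order P6, P9, P8.
Verifying each step:
  run P6 (it waits on nothing); releases res-13 and res-14
  run P9 (it waits on nothing); releases res-8
  P8 waits on res-8 — all released -> runs and releases res-15 and res-2


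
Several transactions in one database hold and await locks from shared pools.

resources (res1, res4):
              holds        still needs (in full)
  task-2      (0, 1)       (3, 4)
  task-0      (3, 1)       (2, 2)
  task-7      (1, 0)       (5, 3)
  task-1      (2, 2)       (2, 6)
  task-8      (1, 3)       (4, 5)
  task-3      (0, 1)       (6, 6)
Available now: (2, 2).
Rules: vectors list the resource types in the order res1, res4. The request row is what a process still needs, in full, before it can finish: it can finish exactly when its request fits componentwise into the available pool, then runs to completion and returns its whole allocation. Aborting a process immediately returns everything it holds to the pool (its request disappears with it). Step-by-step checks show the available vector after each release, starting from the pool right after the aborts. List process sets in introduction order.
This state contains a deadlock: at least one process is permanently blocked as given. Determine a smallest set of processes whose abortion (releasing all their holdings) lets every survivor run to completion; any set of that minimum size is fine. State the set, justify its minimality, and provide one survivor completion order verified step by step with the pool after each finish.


Minimum abort set: task-8.
Key observation: task-2 was stuck for good until task-8 gave back (1, 3); in the order shown it finishes at step 1.
Minimality: the empty abort set fails — the state is deadlocked as it stands.
The survivors complete as task-2, task-1, task-7, task-3, task-0. Check, step by step (starting from the post-abort pool):
  pool = (3, 5)
  task-2 needs (3, 4) <= (3, 5) -> finishes; pool += (0, 1) = (3, 6)
  task-1 needs (2, 6) <= (3, 6) -> finishes; pool += (2, 2) = (5, 8)
  task-7 needs (5, 3) <= (5, 8) -> finishes; pool += (1, 0) = (6, 8)
  task-3 needs (6, 6) <= (6, 8) -> finishes; pool += (0, 1) = (6, 9)
  task-0 needs (2, 2) <= (6, 9) -> finishes; pool += (3, 1) = (9, 10)


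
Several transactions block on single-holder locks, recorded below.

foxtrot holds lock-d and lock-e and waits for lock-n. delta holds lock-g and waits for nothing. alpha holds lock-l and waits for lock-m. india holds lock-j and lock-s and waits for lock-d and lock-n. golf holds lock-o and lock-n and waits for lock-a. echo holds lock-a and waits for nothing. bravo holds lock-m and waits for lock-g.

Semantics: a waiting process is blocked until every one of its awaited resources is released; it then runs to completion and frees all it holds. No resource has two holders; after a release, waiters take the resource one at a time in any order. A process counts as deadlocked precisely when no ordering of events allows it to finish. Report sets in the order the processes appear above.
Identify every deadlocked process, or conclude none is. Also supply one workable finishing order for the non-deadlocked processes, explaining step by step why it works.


No process is deadlocked.
Key observation: there is no circular wait here — follow any chain and it reaches a process that is free to run now.
One completion order for the rest: delta, echo, bravo, alpha, golf, foxtrot, india.
Step-by-step check:
  run delta (it waits on nothing); releases lock-g
  run echo (it waits on nothing); releases lock-a
  bravo: everything it awaited (lock-g) is free; runs, freeing lock-m
  alpha: everything it awaited (lock-m) is free; runs, freeing lock-l
  golf: everything it awaited (lock-a) is free; runs, freeing lock-o and lock-n
  foxtrot: everything it awaited (lock-n) is free; runs, freeing lock-d and lock-e
  india: everything it awaited (lock-d and lock-n) is free; runs, freeing lock-j and lock-s


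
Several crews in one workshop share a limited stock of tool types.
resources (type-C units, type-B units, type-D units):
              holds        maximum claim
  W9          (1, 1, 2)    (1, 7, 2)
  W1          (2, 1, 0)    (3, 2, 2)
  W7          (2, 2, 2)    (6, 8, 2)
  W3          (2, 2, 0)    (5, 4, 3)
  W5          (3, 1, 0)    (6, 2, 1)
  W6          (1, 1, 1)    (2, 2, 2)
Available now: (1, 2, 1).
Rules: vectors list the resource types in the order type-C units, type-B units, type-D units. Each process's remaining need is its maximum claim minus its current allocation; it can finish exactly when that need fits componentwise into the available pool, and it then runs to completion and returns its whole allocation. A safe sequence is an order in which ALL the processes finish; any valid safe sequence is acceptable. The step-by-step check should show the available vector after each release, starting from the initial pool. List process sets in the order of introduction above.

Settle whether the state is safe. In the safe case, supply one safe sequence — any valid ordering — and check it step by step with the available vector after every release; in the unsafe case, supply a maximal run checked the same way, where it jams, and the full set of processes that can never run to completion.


The state is UNSAFE.
Key observation: after W6, W1, W5 the pool peaks at (7, 5, 2), and each blocked process is short somewhere: W9 on type-B units; W7 on type-B units; W3 on type-D units.
Going as far as possible: W6, W1, W5; after that, nothing fits. Check, step by step:
  pool = (1, 2, 1)
  W6: need (1, 1, 1) fits (1, 2, 1); releases (1, 1, 1), pool now (2, 3, 2)
  W1: need (1, 1, 2) fits (2, 3, 2); releases (2, 1, 0), pool now (4, 4, 2)
  W5: need (3, 1, 1) fits (4, 4, 2); releases (3, 1, 0), pool now (7, 5, 2)
  W9 still needs (0, 6, 0) but only (7, 5, 2) is free — short on type-B units
  W7 still needs (4, 6, 0) but only (7, 5, 2) is free — short on type-B units
  W3 still needs (3, 2, 3) but only (7, 5, 2) is free — short on type-D units
Processes that can never finish: W9, W7 and W3.
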